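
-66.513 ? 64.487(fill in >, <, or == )<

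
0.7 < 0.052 False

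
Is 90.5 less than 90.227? No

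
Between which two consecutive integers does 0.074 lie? 0 and 1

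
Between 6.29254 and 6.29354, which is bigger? 6.29354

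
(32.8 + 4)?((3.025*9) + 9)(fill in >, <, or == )>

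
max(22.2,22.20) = 22.20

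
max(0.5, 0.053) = 0.5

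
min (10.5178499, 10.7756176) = 10.5178499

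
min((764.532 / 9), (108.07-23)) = 84.948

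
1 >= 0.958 True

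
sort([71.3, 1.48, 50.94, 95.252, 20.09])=[1.48, 20.09, 50.94, 71.3, 95.252]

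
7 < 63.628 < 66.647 True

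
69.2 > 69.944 False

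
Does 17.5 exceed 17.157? Yes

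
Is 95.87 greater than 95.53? Yes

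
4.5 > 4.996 False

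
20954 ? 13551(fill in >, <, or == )>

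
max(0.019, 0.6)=0.6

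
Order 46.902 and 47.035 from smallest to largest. 46.902, 47.035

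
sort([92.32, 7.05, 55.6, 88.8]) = [7.05, 55.6, 88.8, 92.32]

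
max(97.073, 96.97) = 97.073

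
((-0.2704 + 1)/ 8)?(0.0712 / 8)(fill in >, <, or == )>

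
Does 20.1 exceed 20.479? No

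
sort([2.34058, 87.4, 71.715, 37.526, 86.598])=[2.34058, 37.526, 71.715, 86.598, 87.4]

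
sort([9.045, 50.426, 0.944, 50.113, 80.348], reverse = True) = [80.348, 50.426, 50.113, 9.045, 0.944]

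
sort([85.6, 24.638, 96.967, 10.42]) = [10.42, 24.638, 85.6, 96.967]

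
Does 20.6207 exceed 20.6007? Yes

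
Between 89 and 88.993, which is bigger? 89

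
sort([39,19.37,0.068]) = [0.068,19.37,39]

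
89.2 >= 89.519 False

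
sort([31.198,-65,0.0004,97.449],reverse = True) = [97.449,31.198,0.0004,-65]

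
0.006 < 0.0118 True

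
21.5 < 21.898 True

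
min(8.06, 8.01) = 8.01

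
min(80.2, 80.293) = 80.2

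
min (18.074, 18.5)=18.074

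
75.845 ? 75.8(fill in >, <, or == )>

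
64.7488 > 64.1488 True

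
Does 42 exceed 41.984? Yes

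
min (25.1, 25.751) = 25.1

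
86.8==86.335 False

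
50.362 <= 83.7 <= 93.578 True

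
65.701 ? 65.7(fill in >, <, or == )>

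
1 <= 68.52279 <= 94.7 True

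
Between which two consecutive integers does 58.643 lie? 58 and 59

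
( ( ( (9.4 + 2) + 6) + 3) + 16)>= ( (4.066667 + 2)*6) False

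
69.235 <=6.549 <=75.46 False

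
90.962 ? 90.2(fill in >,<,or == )>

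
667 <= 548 False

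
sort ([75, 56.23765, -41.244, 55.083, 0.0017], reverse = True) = [75, 56.23765, 55.083, 0.0017, -41.244]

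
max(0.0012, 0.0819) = 0.0819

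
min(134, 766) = 134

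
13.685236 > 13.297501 True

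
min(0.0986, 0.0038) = 0.0038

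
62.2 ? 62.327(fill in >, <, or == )<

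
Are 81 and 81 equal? Yes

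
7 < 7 False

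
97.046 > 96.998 True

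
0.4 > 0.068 True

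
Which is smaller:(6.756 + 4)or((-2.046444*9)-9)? ((-2.046444*9)-9)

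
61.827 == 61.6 False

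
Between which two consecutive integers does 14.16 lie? 14 and 15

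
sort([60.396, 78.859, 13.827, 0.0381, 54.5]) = [0.0381, 13.827, 54.5, 60.396, 78.859]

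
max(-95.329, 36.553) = 36.553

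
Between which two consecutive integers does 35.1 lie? 35 and 36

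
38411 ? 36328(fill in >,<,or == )>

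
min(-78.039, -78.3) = -78.3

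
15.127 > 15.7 False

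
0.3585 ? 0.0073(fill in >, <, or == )>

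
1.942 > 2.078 False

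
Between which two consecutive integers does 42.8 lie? 42 and 43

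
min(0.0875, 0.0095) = 0.0095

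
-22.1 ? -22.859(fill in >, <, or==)>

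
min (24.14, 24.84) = 24.14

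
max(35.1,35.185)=35.185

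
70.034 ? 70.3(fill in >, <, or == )<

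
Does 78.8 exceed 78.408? Yes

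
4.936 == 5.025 False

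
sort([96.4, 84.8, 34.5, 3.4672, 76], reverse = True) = [96.4, 84.8, 76, 34.5, 3.4672]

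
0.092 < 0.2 True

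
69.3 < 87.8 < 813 True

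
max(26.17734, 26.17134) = 26.17734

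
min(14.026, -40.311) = -40.311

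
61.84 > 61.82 True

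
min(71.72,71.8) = 71.72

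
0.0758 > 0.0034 True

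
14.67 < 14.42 False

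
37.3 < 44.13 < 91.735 True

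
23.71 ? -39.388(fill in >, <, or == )>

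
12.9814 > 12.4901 True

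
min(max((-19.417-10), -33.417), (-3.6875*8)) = -29.5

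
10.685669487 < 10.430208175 False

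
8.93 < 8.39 False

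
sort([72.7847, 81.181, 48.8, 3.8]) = [3.8, 48.8, 72.7847, 81.181]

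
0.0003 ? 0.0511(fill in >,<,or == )<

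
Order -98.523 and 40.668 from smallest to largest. -98.523, 40.668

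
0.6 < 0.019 False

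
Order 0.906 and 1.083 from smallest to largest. 0.906, 1.083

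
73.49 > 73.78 False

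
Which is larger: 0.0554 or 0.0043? 0.0554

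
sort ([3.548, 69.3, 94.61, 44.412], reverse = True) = [94.61, 69.3, 44.412, 3.548]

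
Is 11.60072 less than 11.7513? Yes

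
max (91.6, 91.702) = 91.702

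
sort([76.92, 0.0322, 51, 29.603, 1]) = [0.0322, 1, 29.603, 51, 76.92]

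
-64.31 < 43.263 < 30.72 False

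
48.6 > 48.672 False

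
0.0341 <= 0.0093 False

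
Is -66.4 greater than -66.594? Yes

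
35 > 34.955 True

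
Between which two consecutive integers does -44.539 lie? -45 and -44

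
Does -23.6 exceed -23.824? Yes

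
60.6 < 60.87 True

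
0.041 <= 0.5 True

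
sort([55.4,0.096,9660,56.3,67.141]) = [0.096,55.4,56.3,67.141,9660]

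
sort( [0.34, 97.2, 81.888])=[0.34, 81.888, 97.2]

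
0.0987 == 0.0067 False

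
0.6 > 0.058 True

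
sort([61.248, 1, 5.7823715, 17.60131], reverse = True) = [61.248, 17.60131, 5.7823715, 1]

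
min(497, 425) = 425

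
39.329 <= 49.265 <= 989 True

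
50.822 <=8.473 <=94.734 False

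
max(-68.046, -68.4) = -68.046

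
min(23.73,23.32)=23.32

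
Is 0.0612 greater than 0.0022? Yes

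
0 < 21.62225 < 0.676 False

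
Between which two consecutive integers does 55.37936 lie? 55 and 56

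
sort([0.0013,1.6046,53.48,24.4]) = [0.0013,1.6046,24.4,53.48]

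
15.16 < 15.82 True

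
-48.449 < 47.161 True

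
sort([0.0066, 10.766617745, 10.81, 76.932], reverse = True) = [76.932, 10.81, 10.766617745, 0.0066]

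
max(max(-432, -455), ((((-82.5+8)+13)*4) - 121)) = -367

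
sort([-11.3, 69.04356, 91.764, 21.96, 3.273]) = [-11.3, 3.273, 21.96, 69.04356, 91.764]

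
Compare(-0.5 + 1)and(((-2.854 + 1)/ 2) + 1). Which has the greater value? (-0.5 + 1)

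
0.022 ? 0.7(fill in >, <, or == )<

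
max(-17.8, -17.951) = -17.8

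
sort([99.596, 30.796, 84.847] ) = [30.796, 84.847, 99.596]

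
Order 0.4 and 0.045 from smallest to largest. 0.045, 0.4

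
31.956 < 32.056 True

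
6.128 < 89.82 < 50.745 False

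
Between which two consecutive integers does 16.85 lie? 16 and 17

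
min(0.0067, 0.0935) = 0.0067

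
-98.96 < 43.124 True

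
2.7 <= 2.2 False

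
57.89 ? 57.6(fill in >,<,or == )>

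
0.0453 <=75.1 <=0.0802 False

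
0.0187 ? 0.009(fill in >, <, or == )>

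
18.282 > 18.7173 False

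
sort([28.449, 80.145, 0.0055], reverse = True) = [80.145, 28.449, 0.0055]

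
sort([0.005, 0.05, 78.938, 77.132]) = [0.005, 0.05, 77.132, 78.938]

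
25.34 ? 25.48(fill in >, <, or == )<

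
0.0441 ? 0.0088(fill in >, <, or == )>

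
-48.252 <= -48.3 False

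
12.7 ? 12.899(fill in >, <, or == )<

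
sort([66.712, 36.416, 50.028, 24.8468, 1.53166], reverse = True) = [66.712, 50.028, 36.416, 24.8468, 1.53166]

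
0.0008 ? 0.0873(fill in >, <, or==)<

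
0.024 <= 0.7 True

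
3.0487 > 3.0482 True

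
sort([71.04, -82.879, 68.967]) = [-82.879, 68.967, 71.04]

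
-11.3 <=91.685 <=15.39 False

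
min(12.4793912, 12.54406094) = 12.4793912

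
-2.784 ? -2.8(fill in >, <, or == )>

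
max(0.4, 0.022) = 0.4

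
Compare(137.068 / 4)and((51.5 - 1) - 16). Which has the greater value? ((51.5 - 1) - 16)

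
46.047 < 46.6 True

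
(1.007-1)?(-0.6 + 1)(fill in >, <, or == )<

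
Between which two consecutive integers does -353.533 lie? -354 and -353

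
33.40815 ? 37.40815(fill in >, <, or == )<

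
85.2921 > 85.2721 True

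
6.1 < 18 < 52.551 True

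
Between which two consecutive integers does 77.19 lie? 77 and 78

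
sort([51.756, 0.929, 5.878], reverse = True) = [51.756, 5.878, 0.929]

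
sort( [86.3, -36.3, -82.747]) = [-82.747, -36.3, 86.3]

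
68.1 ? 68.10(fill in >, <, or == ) ==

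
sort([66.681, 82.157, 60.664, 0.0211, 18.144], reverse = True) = [82.157, 66.681, 60.664, 18.144, 0.0211]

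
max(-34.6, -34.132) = -34.132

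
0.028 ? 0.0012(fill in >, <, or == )>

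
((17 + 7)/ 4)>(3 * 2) False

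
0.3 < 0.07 False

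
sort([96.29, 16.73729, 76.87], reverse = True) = [96.29, 76.87, 16.73729]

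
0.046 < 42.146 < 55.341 True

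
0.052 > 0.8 False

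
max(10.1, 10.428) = 10.428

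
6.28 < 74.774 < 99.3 True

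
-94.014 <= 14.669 True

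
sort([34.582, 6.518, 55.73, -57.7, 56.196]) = [-57.7, 6.518, 34.582, 55.73, 56.196]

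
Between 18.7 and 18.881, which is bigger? 18.881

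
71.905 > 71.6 True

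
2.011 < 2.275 True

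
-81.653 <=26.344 True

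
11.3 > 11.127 True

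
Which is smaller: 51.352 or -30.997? -30.997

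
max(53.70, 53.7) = 53.7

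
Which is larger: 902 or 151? 902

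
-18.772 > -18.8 True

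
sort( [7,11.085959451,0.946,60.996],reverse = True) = [60.996,11.085959451,7,0.946]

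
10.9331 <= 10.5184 False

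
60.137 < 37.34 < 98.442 False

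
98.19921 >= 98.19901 True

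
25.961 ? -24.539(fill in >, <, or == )>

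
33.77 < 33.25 False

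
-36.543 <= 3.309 True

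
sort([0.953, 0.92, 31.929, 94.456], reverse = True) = [94.456, 31.929, 0.953, 0.92]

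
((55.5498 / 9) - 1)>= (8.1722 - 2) False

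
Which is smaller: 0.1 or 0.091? 0.091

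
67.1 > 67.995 False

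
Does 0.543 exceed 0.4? Yes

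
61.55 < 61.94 True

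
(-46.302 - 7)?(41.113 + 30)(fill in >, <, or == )<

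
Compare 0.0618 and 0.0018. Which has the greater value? 0.0618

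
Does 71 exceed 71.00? No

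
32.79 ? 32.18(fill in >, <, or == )>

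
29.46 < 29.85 True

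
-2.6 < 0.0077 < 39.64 True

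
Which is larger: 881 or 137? 881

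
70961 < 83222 True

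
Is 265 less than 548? Yes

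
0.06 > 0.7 False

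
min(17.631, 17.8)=17.631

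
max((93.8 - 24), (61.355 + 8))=69.8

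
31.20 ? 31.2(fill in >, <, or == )==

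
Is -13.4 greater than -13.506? Yes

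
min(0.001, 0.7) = 0.001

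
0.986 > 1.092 False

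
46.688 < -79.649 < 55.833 False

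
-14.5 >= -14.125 False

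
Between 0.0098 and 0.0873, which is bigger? 0.0873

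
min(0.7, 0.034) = 0.034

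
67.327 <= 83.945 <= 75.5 False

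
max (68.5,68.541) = 68.541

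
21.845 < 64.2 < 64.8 True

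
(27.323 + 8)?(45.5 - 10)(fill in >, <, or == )<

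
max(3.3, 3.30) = 3.30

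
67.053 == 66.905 False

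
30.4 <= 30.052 False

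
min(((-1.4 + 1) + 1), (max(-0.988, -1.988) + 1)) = 0.012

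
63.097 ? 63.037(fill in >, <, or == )>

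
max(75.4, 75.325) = 75.4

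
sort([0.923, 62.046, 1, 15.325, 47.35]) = [0.923, 1, 15.325, 47.35, 62.046]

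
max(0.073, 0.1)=0.1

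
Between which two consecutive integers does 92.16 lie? 92 and 93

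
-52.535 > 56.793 False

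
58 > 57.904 True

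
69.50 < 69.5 False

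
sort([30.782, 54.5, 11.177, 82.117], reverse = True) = [82.117, 54.5, 30.782, 11.177]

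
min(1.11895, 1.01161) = 1.01161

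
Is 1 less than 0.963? No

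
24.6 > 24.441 True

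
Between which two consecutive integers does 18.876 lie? 18 and 19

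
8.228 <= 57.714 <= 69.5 True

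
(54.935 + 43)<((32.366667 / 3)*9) False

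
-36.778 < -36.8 False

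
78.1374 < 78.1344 False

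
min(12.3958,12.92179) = 12.3958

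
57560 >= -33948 True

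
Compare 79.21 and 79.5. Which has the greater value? 79.5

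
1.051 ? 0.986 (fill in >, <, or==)>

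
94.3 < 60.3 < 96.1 False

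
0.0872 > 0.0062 True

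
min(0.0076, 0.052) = 0.0076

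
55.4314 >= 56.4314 False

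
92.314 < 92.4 True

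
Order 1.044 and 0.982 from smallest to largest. 0.982, 1.044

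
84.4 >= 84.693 False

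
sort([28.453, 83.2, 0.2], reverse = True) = [83.2, 28.453, 0.2]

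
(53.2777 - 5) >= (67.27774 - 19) False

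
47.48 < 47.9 True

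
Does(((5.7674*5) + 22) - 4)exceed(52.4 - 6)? Yes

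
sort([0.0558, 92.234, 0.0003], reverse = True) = [92.234, 0.0558, 0.0003]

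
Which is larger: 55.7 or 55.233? 55.7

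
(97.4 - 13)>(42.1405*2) True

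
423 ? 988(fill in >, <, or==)<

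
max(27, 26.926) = 27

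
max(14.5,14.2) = 14.5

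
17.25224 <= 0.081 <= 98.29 False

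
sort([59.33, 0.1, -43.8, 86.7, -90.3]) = [-90.3, -43.8, 0.1, 59.33, 86.7]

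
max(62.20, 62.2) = 62.2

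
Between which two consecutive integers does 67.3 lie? 67 and 68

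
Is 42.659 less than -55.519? No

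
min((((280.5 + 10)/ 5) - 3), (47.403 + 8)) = 55.1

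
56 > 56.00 False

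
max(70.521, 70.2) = 70.521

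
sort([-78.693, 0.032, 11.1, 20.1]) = [-78.693, 0.032, 11.1, 20.1]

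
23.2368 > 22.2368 True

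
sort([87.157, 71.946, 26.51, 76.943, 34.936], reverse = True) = [87.157, 76.943, 71.946, 34.936, 26.51]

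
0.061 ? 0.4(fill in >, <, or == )<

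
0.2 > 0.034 True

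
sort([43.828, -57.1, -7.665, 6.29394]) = [-57.1, -7.665, 6.29394, 43.828]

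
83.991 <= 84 True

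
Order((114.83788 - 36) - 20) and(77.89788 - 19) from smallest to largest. ((114.83788 - 36) - 20), (77.89788 - 19)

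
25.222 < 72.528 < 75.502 True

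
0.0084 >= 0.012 False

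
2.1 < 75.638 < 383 True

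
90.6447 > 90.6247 True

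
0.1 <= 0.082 False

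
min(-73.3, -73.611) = -73.611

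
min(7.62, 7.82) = 7.62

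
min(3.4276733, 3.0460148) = 3.0460148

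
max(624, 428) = 624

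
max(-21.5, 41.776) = 41.776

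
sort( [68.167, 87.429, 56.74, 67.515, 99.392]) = [56.74, 67.515, 68.167, 87.429, 99.392]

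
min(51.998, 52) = 51.998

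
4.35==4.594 False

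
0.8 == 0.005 False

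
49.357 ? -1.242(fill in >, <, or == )>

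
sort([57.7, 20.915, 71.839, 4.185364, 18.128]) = [4.185364, 18.128, 20.915, 57.7, 71.839]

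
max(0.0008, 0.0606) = 0.0606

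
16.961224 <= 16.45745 False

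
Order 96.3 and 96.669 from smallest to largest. 96.3,96.669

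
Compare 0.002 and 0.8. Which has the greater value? 0.8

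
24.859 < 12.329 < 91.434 False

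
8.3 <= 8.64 True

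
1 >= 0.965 True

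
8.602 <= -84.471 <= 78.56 False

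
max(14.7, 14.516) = 14.7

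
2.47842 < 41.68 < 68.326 True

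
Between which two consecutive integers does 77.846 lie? 77 and 78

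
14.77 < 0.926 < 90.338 False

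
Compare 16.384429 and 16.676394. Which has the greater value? 16.676394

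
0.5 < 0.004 False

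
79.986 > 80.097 False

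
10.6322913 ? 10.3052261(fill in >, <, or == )>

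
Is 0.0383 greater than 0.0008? Yes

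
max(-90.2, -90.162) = -90.162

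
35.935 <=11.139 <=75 False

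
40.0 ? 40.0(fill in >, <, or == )==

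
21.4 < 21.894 True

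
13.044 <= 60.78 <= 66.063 True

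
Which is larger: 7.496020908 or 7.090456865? 7.496020908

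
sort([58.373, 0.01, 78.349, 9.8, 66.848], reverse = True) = [78.349, 66.848, 58.373, 9.8, 0.01]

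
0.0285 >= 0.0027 True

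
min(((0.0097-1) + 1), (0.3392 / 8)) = 0.0097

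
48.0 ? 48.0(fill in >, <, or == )==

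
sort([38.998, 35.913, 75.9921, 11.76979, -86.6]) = [-86.6, 11.76979, 35.913, 38.998, 75.9921]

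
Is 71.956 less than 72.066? Yes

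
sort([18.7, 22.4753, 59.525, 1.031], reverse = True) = [59.525, 22.4753, 18.7, 1.031]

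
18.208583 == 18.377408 False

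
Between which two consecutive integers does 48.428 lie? 48 and 49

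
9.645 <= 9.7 True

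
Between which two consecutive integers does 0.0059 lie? 0 and 1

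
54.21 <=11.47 False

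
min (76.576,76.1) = 76.1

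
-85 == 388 False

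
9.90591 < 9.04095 False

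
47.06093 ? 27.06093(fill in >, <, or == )>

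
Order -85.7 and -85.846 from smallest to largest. -85.846, -85.7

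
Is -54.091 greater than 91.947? No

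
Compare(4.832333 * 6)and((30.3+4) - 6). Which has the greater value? (4.832333 * 6)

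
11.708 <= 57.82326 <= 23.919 False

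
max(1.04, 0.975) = 1.04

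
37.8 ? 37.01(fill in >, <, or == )>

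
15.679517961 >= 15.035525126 True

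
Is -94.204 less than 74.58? Yes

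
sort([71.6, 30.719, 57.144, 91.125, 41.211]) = [30.719, 41.211, 57.144, 71.6, 91.125]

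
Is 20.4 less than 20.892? Yes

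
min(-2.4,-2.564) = -2.564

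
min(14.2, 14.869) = 14.2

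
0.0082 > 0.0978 False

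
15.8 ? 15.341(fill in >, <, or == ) >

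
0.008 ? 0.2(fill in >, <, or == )<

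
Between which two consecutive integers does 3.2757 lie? 3 and 4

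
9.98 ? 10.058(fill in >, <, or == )<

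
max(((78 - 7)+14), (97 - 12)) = 85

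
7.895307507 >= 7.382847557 True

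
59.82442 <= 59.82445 True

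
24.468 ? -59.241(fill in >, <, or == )>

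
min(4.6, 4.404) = 4.404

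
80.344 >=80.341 True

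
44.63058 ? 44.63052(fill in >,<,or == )>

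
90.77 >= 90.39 True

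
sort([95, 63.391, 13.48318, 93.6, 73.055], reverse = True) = [95, 93.6, 73.055, 63.391, 13.48318]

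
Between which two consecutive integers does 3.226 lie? 3 and 4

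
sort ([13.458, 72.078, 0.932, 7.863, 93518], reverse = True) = [93518, 72.078, 13.458, 7.863, 0.932]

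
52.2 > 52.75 False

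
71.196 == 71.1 False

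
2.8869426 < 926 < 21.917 False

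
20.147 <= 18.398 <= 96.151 False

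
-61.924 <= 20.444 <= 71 True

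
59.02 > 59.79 False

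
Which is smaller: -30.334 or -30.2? -30.334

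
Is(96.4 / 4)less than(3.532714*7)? Yes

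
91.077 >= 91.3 False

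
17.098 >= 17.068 True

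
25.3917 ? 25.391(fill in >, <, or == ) >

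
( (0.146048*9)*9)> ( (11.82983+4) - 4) True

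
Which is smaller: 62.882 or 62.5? 62.5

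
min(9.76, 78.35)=9.76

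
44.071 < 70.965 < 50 False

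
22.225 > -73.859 True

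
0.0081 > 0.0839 False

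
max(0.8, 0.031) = 0.8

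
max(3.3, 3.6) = 3.6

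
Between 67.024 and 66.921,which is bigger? 67.024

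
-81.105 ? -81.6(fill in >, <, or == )>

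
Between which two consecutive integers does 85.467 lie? 85 and 86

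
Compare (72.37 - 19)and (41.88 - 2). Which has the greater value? (72.37 - 19)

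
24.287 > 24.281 True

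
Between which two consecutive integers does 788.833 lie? 788 and 789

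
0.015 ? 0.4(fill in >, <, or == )<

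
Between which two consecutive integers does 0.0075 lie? 0 and 1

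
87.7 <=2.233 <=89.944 False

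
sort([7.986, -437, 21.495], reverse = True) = [21.495, 7.986, -437]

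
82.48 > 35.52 True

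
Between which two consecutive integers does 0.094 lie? 0 and 1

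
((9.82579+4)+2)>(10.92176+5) False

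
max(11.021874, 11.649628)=11.649628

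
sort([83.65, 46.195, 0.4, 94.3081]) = [0.4, 46.195, 83.65, 94.3081]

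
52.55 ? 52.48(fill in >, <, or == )>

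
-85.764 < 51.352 True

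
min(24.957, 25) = 24.957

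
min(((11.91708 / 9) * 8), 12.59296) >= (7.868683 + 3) False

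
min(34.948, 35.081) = 34.948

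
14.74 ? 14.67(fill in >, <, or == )>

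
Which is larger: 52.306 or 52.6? 52.6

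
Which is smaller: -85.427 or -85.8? -85.8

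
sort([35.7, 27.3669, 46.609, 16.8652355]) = [16.8652355, 27.3669, 35.7, 46.609]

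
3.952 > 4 False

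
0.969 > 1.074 False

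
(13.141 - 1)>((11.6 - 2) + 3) False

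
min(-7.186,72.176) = -7.186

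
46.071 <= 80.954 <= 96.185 True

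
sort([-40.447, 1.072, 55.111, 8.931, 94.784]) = [-40.447, 1.072, 8.931, 55.111, 94.784]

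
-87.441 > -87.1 False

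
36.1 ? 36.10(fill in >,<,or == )==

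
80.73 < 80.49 False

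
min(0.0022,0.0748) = 0.0022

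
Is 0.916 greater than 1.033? No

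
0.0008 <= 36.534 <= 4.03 False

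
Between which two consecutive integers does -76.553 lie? -77 and -76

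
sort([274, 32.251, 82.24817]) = [32.251, 82.24817, 274]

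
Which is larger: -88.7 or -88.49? -88.49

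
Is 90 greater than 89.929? Yes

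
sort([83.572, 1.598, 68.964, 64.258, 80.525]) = [1.598, 64.258, 68.964, 80.525, 83.572]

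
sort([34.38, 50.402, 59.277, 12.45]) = [12.45, 34.38, 50.402, 59.277]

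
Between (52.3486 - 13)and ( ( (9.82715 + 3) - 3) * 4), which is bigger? (52.3486 - 13)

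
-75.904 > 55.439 False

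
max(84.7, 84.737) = 84.737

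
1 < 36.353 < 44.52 True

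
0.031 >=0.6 False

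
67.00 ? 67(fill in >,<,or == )==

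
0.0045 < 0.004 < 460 False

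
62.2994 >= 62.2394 True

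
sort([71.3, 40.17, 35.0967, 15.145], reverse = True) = [71.3, 40.17, 35.0967, 15.145]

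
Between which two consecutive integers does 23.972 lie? 23 and 24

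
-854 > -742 False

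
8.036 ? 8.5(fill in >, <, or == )<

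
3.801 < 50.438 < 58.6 True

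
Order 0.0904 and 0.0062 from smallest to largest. 0.0062, 0.0904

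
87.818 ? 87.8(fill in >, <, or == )>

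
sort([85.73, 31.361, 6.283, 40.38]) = [6.283, 31.361, 40.38, 85.73]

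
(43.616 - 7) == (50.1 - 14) False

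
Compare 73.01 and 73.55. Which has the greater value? 73.55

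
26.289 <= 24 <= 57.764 False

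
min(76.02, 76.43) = 76.02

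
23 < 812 True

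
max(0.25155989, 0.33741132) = 0.33741132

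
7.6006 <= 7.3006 False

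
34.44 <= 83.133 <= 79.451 False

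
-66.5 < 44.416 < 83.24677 True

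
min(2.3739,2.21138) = 2.21138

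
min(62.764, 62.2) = 62.2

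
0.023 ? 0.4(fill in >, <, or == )<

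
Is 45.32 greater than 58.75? No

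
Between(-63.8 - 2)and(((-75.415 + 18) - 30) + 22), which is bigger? (((-75.415 + 18) - 30) + 22)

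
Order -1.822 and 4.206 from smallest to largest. -1.822, 4.206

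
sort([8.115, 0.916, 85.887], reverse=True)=[85.887, 8.115, 0.916]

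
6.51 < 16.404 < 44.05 True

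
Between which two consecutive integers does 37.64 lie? 37 and 38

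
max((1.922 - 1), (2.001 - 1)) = 1.001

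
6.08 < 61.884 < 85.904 True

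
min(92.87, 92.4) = 92.4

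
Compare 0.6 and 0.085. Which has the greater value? 0.6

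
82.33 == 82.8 False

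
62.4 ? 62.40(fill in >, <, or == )==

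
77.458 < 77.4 False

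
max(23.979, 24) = 24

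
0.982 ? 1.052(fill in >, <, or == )<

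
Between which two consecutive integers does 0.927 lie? 0 and 1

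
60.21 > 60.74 False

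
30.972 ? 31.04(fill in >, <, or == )<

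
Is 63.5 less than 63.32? No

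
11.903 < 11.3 False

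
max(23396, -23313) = 23396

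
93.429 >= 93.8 False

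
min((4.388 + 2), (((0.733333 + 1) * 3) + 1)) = 6.199999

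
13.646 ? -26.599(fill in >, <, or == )>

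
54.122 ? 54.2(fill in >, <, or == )<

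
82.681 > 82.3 True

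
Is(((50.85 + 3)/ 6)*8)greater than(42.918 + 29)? No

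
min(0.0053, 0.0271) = 0.0053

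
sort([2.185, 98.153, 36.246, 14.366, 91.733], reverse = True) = [98.153, 91.733, 36.246, 14.366, 2.185]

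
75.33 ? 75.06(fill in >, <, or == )>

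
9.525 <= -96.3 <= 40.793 False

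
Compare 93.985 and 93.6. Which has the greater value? 93.985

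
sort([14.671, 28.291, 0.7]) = [0.7, 14.671, 28.291]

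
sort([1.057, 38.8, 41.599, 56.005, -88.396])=[-88.396, 1.057, 38.8, 41.599, 56.005]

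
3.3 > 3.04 True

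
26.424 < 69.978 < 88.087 True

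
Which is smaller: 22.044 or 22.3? 22.044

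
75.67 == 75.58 False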